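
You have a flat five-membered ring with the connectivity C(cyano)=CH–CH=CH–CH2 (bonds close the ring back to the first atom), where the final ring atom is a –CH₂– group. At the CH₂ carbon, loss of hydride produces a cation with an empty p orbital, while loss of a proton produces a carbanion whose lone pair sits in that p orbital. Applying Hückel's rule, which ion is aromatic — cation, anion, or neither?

Once that carbon is sp², every ring atom has a p orbital and both ions are fully conjugated.
Cation: 2 × 2 + 0 = 4 π electrons → 4(1), antiaromatic.
Anion: 2 × 2 + 2 = 6 π electrons → 4(1)+2, aromatic.

The anion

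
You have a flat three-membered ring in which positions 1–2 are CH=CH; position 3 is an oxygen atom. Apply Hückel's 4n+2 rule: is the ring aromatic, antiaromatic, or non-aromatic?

Antiaromatic

Check conjugation: every atom in a ring double bond is sp² and brings one electron to the p orbital; the oxygen donates one lone pair from its p orbital — every position has a p orbital, so the cyclic π system is continuous.
π-electron count: 1 × 2 = 2 from the double-bond unit + 2 from the O atom = 4.
A 4n π count (4, n = 1) in a planar conjugated ring means antiaromatic.
(The species described is oxirene.)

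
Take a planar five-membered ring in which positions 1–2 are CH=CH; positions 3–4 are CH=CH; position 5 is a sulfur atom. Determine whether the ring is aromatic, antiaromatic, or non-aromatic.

The p orbitals form a continuous loop: each doubly-bonded ring atom is sp² with one p-orbital electron; the sulfur donates one lone pair from its p orbital. The ring is fully conjugated.
π-electron count: 2 × 2 = 4 from the double-bond units + 2 from the S atom = 6.
Since 6 = 4·1 + 2, the ring meets the 4n+2 criterion.
(The species described is thiophene.)

Aromatic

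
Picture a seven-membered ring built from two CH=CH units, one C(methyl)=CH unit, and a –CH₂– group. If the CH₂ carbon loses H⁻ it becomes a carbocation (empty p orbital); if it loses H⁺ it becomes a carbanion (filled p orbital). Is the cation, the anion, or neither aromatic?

In both ions every ring atom is sp² and contributes a p orbital, so both rings are fully conjugated.
Cation: 3 × 2 + 0 = 6 π electrons → 4(1)+2, aromatic.
Anion: 3 × 2 + 2 = 8 π electrons → 4(2), antiaromatic.

The cation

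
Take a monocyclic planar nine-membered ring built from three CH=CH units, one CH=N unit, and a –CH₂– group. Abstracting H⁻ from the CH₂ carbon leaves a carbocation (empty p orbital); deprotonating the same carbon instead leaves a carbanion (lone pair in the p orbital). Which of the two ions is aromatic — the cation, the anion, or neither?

In both ions every ring atom is sp² and contributes a p orbital, so both rings are fully conjugated.
Cation: 4 × 2 + 0 = 8 π electrons → 4(2), antiaromatic.
Anion: 4 × 2 + 2 = 10 π electrons → 4(2)+2, aromatic.

The anion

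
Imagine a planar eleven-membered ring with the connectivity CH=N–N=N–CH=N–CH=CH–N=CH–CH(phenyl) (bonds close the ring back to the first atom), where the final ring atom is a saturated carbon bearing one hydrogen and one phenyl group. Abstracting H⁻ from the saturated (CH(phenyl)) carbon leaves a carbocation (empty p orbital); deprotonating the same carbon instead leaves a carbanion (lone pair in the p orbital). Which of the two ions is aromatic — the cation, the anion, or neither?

In both ions every ring atom is sp² and contributes a p orbital, so both rings are fully conjugated.
Cation: 5 × 2 + 0 = 10 π electrons → 4(2)+2, aromatic.
Anion: 5 × 2 + 2 = 12 π electrons → 4(3), antiaromatic.

The cation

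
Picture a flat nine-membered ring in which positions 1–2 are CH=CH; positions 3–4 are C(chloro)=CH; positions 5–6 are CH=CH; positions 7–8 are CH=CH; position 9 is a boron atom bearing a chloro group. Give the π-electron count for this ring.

8

Every ring atom contributes a p orbital perpendicular to the ring (the double-bond atoms are sp², each contributing one p electron; the boron has an empty p orbital), so the π system is cyclic and fully conjugated.
π-electron count: 4 × 2 = 8 from the double-bond units + 0 from the B(chloro) atom = 8.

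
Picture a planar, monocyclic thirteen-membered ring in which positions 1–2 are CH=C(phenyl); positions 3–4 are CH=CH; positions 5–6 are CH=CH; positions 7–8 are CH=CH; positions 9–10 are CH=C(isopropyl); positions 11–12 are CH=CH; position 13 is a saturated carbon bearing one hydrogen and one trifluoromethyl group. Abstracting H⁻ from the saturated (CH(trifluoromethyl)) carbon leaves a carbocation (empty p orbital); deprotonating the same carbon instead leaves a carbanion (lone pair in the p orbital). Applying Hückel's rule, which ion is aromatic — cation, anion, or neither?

The anion

In either ion the ring is fully conjugated: every atom, including the new sp² carbon, supplies a p orbital.
Cation: 6 × 2 + 0 = 12 π electrons → 4(3), antiaromatic.
Anion: 6 × 2 + 2 = 14 π electrons → 4(3)+2, aromatic.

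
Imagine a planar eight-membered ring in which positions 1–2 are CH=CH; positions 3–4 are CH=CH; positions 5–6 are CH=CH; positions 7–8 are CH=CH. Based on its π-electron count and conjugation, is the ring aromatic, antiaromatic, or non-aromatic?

All ring atoms are sp² and supply a p orbital to the ring (the double-bond atoms are sp², each contributing one p electron); the conjugation is uninterrupted.
π-electron count: 4 × 2 = 8 from the 4 double-bond units.
8 = 4(2); a planar, fully conjugated 4n system is antiaromatic.

Antiaromatic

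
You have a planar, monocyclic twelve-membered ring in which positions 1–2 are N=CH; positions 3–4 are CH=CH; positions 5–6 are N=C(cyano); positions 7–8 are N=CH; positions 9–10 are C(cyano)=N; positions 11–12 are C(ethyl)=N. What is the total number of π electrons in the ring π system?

All ring atoms are sp² and supply a p orbital to the ring (every atom in a ring double bond is sp² and brings one electron to the p orbital; each sp² =N– keeps its lone pair in-plane and puts one electron into the π system); the conjugation is uninterrupted.
Adding the contributions, 6 × 2 = 12 from the 6 double-bond units.

12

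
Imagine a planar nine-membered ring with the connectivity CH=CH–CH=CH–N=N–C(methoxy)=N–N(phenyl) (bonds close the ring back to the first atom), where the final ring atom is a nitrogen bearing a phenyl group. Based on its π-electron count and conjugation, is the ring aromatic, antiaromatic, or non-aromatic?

All ring atoms are sp² and supply a p orbital to the ring (each doubly-bonded ring atom is sp² with one p-orbital electron; the doubly-bonded nitrogens are pyridine-type — their lone pairs lie in the ring plane, leaving one electron in the p orbital; the pyrrole-type nitrogen donates its lone pair from the p orbital); the conjugation is uninterrupted.
Counting π electrons: 4 × 2 = 8 from the double-bond units + 2 from the N(phenyl) atom = 10.
10 = 4(2) + 2, which satisfies Hückel's 4n+2 rule.

Aromatic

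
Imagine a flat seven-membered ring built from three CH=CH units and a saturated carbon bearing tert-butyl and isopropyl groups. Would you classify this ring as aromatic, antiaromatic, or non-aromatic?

Non-aromatic

At the C(tert-butyl)(isopropyl) position, that saturated carbon is sp³ and has no p orbital in the ring π system; the ring's p-orbital overlap is broken there.
Hückel's rule only applies to fully conjugated rings, so this one is simply non-aromatic.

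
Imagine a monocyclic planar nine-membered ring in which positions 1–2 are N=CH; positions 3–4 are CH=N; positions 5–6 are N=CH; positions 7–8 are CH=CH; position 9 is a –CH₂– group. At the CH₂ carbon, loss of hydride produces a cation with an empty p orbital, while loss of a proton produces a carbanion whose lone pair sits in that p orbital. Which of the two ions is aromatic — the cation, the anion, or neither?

The anion

In both ions every ring atom is sp² and contributes a p orbital, so both rings are fully conjugated.
Cation: 4 × 2 + 0 = 8 π electrons → 4(2), antiaromatic.
Anion: 4 × 2 + 2 = 10 π electrons → 4(2)+2, aromatic.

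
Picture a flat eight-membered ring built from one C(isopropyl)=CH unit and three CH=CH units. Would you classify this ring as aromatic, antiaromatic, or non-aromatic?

Antiaromatic

The p orbitals form a continuous loop: each doubly-bonded ring atom is sp² with one p-orbital electron. The ring is fully conjugated.
Tallying contributions gives 4 × 2 = 8 from the 4 double-bond units.
A 4n π count (8, n = 2) in a planar conjugated ring means antiaromatic.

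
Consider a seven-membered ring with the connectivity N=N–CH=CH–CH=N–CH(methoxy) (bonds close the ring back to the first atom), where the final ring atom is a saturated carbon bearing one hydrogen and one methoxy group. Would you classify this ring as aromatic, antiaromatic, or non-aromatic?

Non-aromatic

The CH(methoxy) carbon is saturated: that saturated carbon is sp³ and has no p orbital in the ring π system. Conjugation is not continuous around the ring.
Broken conjugation rules out both aromaticity and antiaromaticity.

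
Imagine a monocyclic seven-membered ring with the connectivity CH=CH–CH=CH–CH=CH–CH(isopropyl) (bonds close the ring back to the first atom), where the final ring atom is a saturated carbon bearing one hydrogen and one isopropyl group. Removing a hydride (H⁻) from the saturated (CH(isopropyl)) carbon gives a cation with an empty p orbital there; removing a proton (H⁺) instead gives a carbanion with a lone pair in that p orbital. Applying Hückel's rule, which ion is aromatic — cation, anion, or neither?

The cation

Once that carbon is sp², every ring atom has a p orbital and both ions are fully conjugated.
Cation: 3 × 2 + 0 = 6 π electrons → 4(1)+2, aromatic.
Anion: 3 × 2 + 2 = 8 π electrons → 4(2), antiaromatic.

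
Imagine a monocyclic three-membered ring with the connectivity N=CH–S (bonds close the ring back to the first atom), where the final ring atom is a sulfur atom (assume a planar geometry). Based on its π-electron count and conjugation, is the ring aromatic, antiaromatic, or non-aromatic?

Every ring atom contributes a p orbital perpendicular to the ring (the double-bond atoms are sp², each contributing one p electron; each sp² =N– keeps its lone pair in-plane and puts one electron into the π system; the sulfur donates one lone pair from its p orbital), so the π system is cyclic and fully conjugated.
π-electron count: 1 × 2 = 2 from the double-bond unit + 2 from the S atom = 4.
With 4 = 4·1 π electrons, Hückel's rule classifies the planar ring as antiaromatic.

Antiaromatic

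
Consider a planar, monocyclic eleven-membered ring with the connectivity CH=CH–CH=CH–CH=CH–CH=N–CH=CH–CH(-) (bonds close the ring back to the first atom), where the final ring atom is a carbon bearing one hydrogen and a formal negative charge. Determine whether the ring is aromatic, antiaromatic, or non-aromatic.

Every ring atom contributes a p orbital perpendicular to the ring (the double-bond atoms are sp², each contributing one p electron; each sp² =N– keeps its lone pair in-plane and puts one electron into the π system; the carbanion's lone pair occupies the p orbital), so the π system is cyclic and fully conjugated.
π-electron count: 5 × 2 = 10 from the double-bond units + 2 from the CH(-) atom = 12.
12 is a 4n count (n = 3), so the planar conjugated ring is antiaromatic.

Antiaromatic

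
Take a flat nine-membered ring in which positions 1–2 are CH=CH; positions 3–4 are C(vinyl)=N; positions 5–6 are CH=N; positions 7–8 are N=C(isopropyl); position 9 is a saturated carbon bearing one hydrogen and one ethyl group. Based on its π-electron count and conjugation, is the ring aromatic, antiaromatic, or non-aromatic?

Non-aromatic

The CH(ethyl) carbon is saturated: that saturated carbon is sp³ and has no p orbital in the ring π system. Conjugation is not continuous around the ring.
A ring that is not fully conjugated cannot be aromatic or antiaromatic regardless of its π-electron count.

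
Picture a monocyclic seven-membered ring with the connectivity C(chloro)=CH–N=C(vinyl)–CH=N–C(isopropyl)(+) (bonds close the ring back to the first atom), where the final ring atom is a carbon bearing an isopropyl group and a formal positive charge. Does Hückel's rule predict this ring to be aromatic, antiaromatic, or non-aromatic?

Aromatic

The p orbitals form a continuous loop: the double-bond atoms are sp², each contributing one p electron; each sp² =N– keeps its lone pair in-plane and puts one electron into the π system; the carbocation has an empty p orbital. The ring is fully conjugated.
Adding the contributions, 3 × 2 = 6 from the double-bond units + 0 from the C(isopropyl)(+) atom = 6.
With 6 π electrons (n = 1), the Hückel 4n+2 condition holds.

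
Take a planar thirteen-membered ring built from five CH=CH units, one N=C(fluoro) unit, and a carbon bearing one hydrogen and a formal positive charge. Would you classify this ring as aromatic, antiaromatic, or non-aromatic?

Every ring atom contributes a p orbital perpendicular to the ring (every atom in a ring double bond is sp² and brings one electron to the p orbital; each sp² =N– keeps its lone pair in-plane and puts one electron into the π system; the carbocation has an empty p orbital), so the π system is cyclic and fully conjugated.
Tallying contributions gives 6 × 2 = 12 from the double-bond units + 0 from the CH(+) atom = 12.
12 = 4(3); a planar, fully conjugated 4n system is antiaromatic.

Antiaromatic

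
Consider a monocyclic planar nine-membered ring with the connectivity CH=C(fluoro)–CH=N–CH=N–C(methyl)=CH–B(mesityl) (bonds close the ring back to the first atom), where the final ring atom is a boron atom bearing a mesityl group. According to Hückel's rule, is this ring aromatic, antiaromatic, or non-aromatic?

Antiaromatic

All ring atoms are sp² and supply a p orbital to the ring (each doubly-bonded ring atom is sp² with one p-orbital electron; each sp² =N– keeps its lone pair in-plane and puts one electron into the π system; the boron has an empty p orbital); the conjugation is uninterrupted.
Tallying contributions gives 4 × 2 = 8 from the double-bond units + 0 from the B(mesityl) atom = 8.
8 = 4(2); a planar, fully conjugated 4n system is antiaromatic.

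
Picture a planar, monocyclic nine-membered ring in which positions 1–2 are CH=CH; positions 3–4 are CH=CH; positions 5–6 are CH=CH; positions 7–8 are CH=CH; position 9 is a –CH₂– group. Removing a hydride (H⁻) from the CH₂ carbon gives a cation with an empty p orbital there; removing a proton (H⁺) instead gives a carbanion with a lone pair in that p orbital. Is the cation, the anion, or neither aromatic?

In either ion the ring is fully conjugated: every atom, including the new sp² carbon, supplies a p orbital.
Cation: 4 × 2 + 0 = 8 π electrons → 4(2), antiaromatic.
Anion: 4 × 2 + 2 = 10 π electrons → 4(2)+2, aromatic.

The anion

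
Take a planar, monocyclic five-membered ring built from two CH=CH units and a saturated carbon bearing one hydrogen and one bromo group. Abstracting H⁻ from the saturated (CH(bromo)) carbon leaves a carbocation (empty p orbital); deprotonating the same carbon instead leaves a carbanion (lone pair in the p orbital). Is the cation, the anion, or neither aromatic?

The anion

In both ions every ring atom is sp² and contributes a p orbital, so both rings are fully conjugated.
Cation: 2 × 2 + 0 = 4 π electrons → 4(1), antiaromatic.
Anion: 2 × 2 + 2 = 6 π electrons → 4(1)+2, aromatic.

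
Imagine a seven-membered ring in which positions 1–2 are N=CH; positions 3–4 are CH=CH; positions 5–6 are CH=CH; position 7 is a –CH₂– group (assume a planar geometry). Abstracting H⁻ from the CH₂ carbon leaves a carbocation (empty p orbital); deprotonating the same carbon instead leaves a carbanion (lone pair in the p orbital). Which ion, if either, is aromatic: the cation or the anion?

The cation

In either ion the ring is fully conjugated: every atom, including the new sp² carbon, supplies a p orbital.
Cation: 3 × 2 + 0 = 6 π electrons → 4(1)+2, aromatic.
Anion: 3 × 2 + 2 = 8 π electrons → 4(2), antiaromatic.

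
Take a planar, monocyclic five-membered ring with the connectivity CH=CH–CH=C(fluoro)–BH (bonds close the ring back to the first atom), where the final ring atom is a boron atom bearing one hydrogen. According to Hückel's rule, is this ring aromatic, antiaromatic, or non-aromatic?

Check conjugation: the double-bond atoms are sp², each contributing one p electron; the boron has an empty p orbital — every position has a p orbital, so the cyclic π system is continuous.
Tallying contributions gives 2 × 2 = 4 from the double-bond units + 0 from the BH atom = 4.
4 = 4(1); a planar, fully conjugated 4n system is antiaromatic.

Antiaromatic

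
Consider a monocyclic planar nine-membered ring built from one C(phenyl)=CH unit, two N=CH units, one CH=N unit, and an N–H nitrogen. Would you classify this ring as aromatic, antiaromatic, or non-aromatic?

Aromatic

Every ring atom contributes a p orbital perpendicular to the ring (each doubly-bonded ring atom is sp² with one p-orbital electron; the doubly-bonded nitrogens are pyridine-type — their lone pairs lie in the ring plane, leaving one electron in the p orbital; the pyrrole-type nitrogen donates its lone pair from the p orbital), so the π system is cyclic and fully conjugated.
Tallying contributions gives 4 × 2 = 8 from the double-bond units + 2 from the NH atom = 10.
10 = 4(2) + 2, which satisfies Hückel's 4n+2 rule.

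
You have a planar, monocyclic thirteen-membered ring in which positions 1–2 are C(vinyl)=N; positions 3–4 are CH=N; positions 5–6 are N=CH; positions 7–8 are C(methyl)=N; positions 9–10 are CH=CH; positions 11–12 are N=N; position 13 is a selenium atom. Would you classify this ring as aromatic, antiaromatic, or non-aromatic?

All ring atoms are sp² and supply a p orbital to the ring (each doubly-bonded ring atom is sp² with one p-orbital electron; each sp² =N– keeps its lone pair in-plane and puts one electron into the π system; the selenium donates one lone pair from its p orbital); the conjugation is uninterrupted.
Counting π electrons: 6 × 2 = 12 from the double-bond units + 2 from the Se atom = 14.
With 14 π electrons (n = 3), the Hückel 4n+2 condition holds.

Aromatic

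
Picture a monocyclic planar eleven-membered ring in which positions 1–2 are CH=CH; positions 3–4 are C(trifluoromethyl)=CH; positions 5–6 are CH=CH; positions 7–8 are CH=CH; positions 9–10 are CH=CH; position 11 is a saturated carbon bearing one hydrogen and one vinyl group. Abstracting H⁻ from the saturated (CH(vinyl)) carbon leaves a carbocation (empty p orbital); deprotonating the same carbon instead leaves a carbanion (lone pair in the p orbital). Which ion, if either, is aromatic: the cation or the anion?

The cation

In both ions every ring atom is sp² and contributes a p orbital, so both rings are fully conjugated.
Cation: 5 × 2 + 0 = 10 π electrons → 4(2)+2, aromatic.
Anion: 5 × 2 + 2 = 12 π electrons → 4(3), antiaromatic.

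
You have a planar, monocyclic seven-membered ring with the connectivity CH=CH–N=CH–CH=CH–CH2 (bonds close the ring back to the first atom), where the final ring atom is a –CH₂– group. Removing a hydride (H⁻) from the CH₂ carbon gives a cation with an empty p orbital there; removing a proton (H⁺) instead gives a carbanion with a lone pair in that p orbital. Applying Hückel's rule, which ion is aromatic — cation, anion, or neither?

Once that carbon is sp², every ring atom has a p orbital and both ions are fully conjugated.
Cation: 3 × 2 + 0 = 6 π electrons → 4(1)+2, aromatic.
Anion: 3 × 2 + 2 = 8 π electrons → 4(2), antiaromatic.

The cation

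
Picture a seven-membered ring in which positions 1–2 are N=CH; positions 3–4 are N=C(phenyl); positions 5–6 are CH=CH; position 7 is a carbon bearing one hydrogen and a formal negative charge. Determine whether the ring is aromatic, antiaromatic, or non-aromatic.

Antiaromatic

Every ring atom contributes a p orbital perpendicular to the ring (the double-bond atoms are sp², each contributing one p electron; the doubly-bonded nitrogens are pyridine-type — their lone pairs lie in the ring plane, leaving one electron in the p orbital; the carbanion's lone pair occupies the p orbital), so the π system is cyclic and fully conjugated.
π-electron count: 3 × 2 = 6 from the double-bond units + 2 from the CH(-) atom = 8.
A 4n π count (8, n = 2) in a planar conjugated ring means antiaromatic.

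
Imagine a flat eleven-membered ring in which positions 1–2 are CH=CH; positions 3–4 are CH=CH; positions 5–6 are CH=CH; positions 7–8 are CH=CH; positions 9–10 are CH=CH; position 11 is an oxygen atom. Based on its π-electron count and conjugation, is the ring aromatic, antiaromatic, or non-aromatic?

Check conjugation: the double-bond atoms are sp², each contributing one p electron; the oxygen donates one lone pair from its p orbital — every position has a p orbital, so the cyclic π system is continuous.
Tallying contributions gives 5 × 2 = 10 from the double-bond units + 2 from the O atom = 12.
12 is a 4n count (n = 3), so the planar conjugated ring is antiaromatic.

Antiaromatic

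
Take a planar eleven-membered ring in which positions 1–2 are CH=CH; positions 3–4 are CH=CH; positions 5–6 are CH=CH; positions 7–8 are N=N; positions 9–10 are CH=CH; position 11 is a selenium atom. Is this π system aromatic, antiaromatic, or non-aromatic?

Antiaromatic

Check conjugation: every atom in a ring double bond is sp² and brings one electron to the p orbital; the doubly-bonded nitrogens are pyridine-type — their lone pairs lie in the ring plane, leaving one electron in the p orbital; the selenium donates one lone pair from its p orbital — every position has a p orbital, so the cyclic π system is continuous.
Tallying contributions gives 5 × 2 = 10 from the double-bond units + 2 from the Se atom = 12.
With 12 = 4·3 π electrons, Hückel's rule classifies the planar ring as antiaromatic.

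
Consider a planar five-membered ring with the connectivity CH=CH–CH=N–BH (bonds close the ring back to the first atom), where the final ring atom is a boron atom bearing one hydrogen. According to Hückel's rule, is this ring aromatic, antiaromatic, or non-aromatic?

Check conjugation: each doubly-bonded ring atom is sp² with one p-orbital electron; the doubly-bonded nitrogens are pyridine-type — their lone pairs lie in the ring plane, leaving one electron in the p orbital; the boron has an empty p orbital — every position has a p orbital, so the cyclic π system is continuous.
Adding the contributions, 2 × 2 = 4 from the double-bond units + 0 from the BH atom = 4.
4 is a 4n count (n = 1), so the planar conjugated ring is antiaromatic.

Antiaromatic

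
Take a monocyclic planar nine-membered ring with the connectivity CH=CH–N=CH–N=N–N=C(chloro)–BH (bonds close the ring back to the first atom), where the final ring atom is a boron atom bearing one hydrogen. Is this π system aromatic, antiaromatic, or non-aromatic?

Antiaromatic

Check conjugation: every atom in a ring double bond is sp² and brings one electron to the p orbital; each =N– nitrogen is pyridine-type (lone pair in the sp² plane, one electron in the p orbital); the boron has an empty p orbital — every position has a p orbital, so the cyclic π system is continuous.
Counting π electrons: 4 × 2 = 8 from the double-bond units + 0 from the BH atom = 8.
A 4n π count (8, n = 2) in a planar conjugated ring means antiaromatic.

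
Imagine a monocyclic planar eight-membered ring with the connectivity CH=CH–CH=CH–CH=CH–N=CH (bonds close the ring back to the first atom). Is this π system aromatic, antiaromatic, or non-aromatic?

Antiaromatic

All ring atoms are sp² and supply a p orbital to the ring (each doubly-bonded ring atom is sp² with one p-orbital electron; each sp² =N– keeps its lone pair in-plane and puts one electron into the π system); the conjugation is uninterrupted.
Tallying contributions gives 4 × 2 = 8 from the 4 double-bond units.
8 is a 4n count (n = 2), so the planar conjugated ring is antiaromatic.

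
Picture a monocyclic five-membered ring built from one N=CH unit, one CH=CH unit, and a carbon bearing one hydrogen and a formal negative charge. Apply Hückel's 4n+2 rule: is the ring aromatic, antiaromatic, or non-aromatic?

Aromatic

All ring atoms are sp² and supply a p orbital to the ring (each doubly-bonded ring atom is sp² with one p-orbital electron; each sp² =N– keeps its lone pair in-plane and puts one electron into the π system; the carbanion's lone pair occupies the p orbital); the conjugation is uninterrupted.
π-electron count: 2 × 2 = 4 from the double-bond units + 2 from the CH(-) atom = 6.
With 6 π electrons (n = 1), the Hückel 4n+2 condition holds.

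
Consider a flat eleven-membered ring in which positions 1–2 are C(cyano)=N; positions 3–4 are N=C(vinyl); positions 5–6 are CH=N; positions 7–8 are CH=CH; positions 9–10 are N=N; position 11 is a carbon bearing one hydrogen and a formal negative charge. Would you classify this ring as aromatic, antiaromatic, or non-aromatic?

Antiaromatic

The p orbitals form a continuous loop: every atom in a ring double bond is sp² and brings one electron to the p orbital; the doubly-bonded nitrogens are pyridine-type — their lone pairs lie in the ring plane, leaving one electron in the p orbital; the carbanion's lone pair occupies the p orbital. The ring is fully conjugated.
Adding the contributions, 5 × 2 = 10 from the double-bond units + 2 from the CH(-) atom = 12.
12 is a 4n count (n = 3), so the planar conjugated ring is antiaromatic.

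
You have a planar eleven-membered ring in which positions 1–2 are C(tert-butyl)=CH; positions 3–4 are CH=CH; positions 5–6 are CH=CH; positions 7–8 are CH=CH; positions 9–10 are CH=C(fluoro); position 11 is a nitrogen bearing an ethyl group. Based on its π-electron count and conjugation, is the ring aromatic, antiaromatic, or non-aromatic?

Antiaromatic

Every ring atom contributes a p orbital perpendicular to the ring (every atom in a ring double bond is sp² and brings one electron to the p orbital; the pyrrole-type nitrogen donates its lone pair from the p orbital), so the π system is cyclic and fully conjugated.
Adding the contributions, 5 × 2 = 10 from the double-bond units + 2 from the N(ethyl) atom = 12.
12 is a 4n count (n = 3), so the planar conjugated ring is antiaromatic.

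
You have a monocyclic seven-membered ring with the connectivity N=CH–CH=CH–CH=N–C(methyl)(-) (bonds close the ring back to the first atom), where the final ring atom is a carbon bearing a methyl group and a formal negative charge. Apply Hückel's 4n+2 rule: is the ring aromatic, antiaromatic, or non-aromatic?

Antiaromatic

All ring atoms are sp² and supply a p orbital to the ring (each doubly-bonded ring atom is sp² with one p-orbital electron; the doubly-bonded nitrogens are pyridine-type — their lone pairs lie in the ring plane, leaving one electron in the p orbital; the carbanion's lone pair occupies the p orbital); the conjugation is uninterrupted.
Counting π electrons: 3 × 2 = 6 from the double-bond units + 2 from the C(methyl)(-) atom = 8.
8 = 4(2); a planar, fully conjugated 4n system is antiaromatic.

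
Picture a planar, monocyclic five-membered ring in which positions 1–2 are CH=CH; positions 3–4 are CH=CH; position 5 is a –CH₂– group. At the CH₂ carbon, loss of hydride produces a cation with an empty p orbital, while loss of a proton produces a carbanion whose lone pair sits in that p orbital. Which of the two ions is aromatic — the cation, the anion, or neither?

Once that carbon is sp², every ring atom has a p orbital and both ions are fully conjugated.
Cation: 2 × 2 + 0 = 4 π electrons → 4(1), antiaromatic.
Anion: 2 × 2 + 2 = 6 π electrons → 4(1)+2, aromatic.

The anion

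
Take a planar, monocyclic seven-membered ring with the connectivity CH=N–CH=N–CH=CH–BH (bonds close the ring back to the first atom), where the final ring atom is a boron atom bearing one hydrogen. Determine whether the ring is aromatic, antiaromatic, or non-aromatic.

Aromatic

The p orbitals form a continuous loop: every atom in a ring double bond is sp² and brings one electron to the p orbital; the doubly-bonded nitrogens are pyridine-type — their lone pairs lie in the ring plane, leaving one electron in the p orbital; the boron has an empty p orbital. The ring is fully conjugated.
π-electron count: 3 × 2 = 6 from the double-bond units + 0 from the BH atom = 6.
6 = 4(1) + 2, which satisfies Hückel's 4n+2 rule.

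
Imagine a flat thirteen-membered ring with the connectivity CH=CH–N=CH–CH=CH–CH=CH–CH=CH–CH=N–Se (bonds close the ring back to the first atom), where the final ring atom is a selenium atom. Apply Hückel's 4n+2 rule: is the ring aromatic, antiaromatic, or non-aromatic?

Aromatic

The p orbitals form a continuous loop: the double-bond atoms are sp², each contributing one p electron; the doubly-bonded nitrogens are pyridine-type — their lone pairs lie in the ring plane, leaving one electron in the p orbital; the selenium donates one lone pair from its p orbital. The ring is fully conjugated.
π-electron count: 6 × 2 = 12 from the double-bond units + 2 from the Se atom = 14.
That gives a 4n+2 count (14, n = 3).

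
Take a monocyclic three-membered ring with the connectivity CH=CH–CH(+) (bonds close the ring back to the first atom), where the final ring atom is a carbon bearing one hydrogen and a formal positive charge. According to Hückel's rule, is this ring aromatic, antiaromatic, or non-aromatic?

Check conjugation: every atom in a ring double bond is sp² and brings one electron to the p orbital; the carbocation has an empty p orbital — every position has a p orbital, so the cyclic π system is continuous.
Counting π electrons: 1 × 2 = 2 from the double-bond unit + 0 from the CH(+) atom = 2.
With 2 π electrons (n = 0), the Hückel 4n+2 condition holds.

Aromatic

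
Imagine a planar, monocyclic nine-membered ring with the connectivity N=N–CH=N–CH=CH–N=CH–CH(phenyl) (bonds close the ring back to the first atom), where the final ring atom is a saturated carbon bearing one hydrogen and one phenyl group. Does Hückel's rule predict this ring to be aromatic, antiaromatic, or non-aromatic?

The CH(phenyl) position has four σ bonds — that saturated carbon is sp³ and has no p orbital in the ring π system — so the cyclic conjugation is interrupted.
Broken conjugation rules out both aromaticity and antiaromaticity.

Non-aromatic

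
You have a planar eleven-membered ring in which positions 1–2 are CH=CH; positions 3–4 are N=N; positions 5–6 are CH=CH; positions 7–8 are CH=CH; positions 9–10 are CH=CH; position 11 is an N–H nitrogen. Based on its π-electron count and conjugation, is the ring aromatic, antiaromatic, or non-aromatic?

Every ring atom contributes a p orbital perpendicular to the ring (the double-bond atoms are sp², each contributing one p electron; each sp² =N– keeps its lone pair in-plane and puts one electron into the π system; the pyrrole-type nitrogen donates its lone pair from the p orbital), so the π system is cyclic and fully conjugated.
Counting π electrons: 5 × 2 = 10 from the double-bond units + 2 from the NH atom = 12.
12 = 4(3); a planar, fully conjugated 4n system is antiaromatic.

Antiaromatic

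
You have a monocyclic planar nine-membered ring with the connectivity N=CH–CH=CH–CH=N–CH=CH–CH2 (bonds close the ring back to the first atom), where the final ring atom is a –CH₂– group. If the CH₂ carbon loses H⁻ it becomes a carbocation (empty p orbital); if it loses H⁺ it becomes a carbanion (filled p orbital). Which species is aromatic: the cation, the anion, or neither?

The anion

Both ions have a continuous loop of p orbitals — each ring atom is sp².
Cation: 4 × 2 + 0 = 8 π electrons → 4(2), antiaromatic.
Anion: 4 × 2 + 2 = 10 π electrons → 4(2)+2, aromatic.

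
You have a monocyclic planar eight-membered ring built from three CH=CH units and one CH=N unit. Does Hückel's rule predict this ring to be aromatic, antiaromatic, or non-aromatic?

The p orbitals form a continuous loop: each doubly-bonded ring atom is sp² with one p-orbital electron; each sp² =N– keeps its lone pair in-plane and puts one electron into the π system. The ring is fully conjugated.
Adding the contributions, 4 × 2 = 8 from the 4 double-bond units.
8 = 4(2); a planar, fully conjugated 4n system is antiaromatic.

Antiaromatic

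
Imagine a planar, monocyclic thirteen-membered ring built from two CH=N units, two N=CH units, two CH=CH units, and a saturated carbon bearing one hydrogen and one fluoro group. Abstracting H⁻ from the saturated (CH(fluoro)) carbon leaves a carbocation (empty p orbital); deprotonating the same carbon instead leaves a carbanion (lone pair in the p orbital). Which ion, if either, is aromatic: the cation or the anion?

In either ion the ring is fully conjugated: every atom, including the new sp² carbon, supplies a p orbital.
Cation: 6 × 2 + 0 = 12 π electrons → 4(3), antiaromatic.
Anion: 6 × 2 + 2 = 14 π electrons → 4(3)+2, aromatic.

The anion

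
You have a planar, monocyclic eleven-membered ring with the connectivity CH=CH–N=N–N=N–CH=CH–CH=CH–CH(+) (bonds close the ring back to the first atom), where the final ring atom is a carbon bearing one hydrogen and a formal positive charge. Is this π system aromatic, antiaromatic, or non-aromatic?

Check conjugation: each doubly-bonded ring atom is sp² with one p-orbital electron; each =N– nitrogen is pyridine-type (lone pair in the sp² plane, one electron in the p orbital); the carbocation has an empty p orbital — every position has a p orbital, so the cyclic π system is continuous.
Counting π electrons: 5 × 2 = 10 from the double-bond units + 0 from the CH(+) atom = 10.
That gives a 4n+2 count (10, n = 2).

Aromatic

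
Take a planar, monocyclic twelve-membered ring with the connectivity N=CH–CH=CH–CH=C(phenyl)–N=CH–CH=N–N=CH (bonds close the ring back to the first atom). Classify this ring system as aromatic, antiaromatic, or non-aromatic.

Antiaromatic

Check conjugation: the double-bond atoms are sp², each contributing one p electron; each =N– nitrogen is pyridine-type (lone pair in the sp² plane, one electron in the p orbital) — every position has a p orbital, so the cyclic π system is continuous.
Adding the contributions, 6 × 2 = 12 from the 6 double-bond units.
12 = 4(3); a planar, fully conjugated 4n system is antiaromatic.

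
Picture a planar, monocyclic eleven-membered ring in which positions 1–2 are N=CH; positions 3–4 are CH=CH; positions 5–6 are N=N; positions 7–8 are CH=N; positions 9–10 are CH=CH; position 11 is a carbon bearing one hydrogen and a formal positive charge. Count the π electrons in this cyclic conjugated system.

10

Every ring atom contributes a p orbital perpendicular to the ring (each doubly-bonded ring atom is sp² with one p-orbital electron; each sp² =N– keeps its lone pair in-plane and puts one electron into the π system; the carbocation has an empty p orbital), so the π system is cyclic and fully conjugated.
π-electron count: 5 × 2 = 10 from the double-bond units + 0 from the CH(+) atom = 10.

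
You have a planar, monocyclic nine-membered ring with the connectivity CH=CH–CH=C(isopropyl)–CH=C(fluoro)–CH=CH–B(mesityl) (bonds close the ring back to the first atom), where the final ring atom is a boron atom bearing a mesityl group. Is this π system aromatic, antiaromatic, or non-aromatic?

Antiaromatic

Check conjugation: every atom in a ring double bond is sp² and brings one electron to the p orbital; the boron has an empty p orbital — every position has a p orbital, so the cyclic π system is continuous.
Tallying contributions gives 4 × 2 = 8 from the double-bond units + 0 from the B(mesityl) atom = 8.
8 is a 4n count (n = 2), so the planar conjugated ring is antiaromatic.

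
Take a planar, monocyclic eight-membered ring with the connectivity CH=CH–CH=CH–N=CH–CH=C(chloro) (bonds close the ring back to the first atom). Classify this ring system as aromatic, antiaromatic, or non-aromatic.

Antiaromatic

All ring atoms are sp² and supply a p orbital to the ring (the double-bond atoms are sp², each contributing one p electron; each sp² =N– keeps its lone pair in-plane and puts one electron into the π system); the conjugation is uninterrupted.
Adding the contributions, 4 × 2 = 8 from the 4 double-bond units.
A 4n π count (8, n = 2) in a planar conjugated ring means antiaromatic.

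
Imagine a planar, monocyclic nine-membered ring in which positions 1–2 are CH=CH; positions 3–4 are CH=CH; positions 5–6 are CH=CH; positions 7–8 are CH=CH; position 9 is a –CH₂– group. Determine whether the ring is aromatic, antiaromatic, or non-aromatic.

Non-aromatic

The CH2 position has four σ bonds — the tetrahedral CH₂ carbon is sp³ and has no p orbital in the ring π system — so the cyclic conjugation is interrupted.
Broken conjugation rules out both aromaticity and antiaromaticity.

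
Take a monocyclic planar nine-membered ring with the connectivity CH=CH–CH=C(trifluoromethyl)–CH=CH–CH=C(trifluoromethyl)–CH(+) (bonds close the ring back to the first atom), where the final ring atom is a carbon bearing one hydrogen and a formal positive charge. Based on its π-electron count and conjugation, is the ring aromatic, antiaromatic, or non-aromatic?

Antiaromatic

The p orbitals form a continuous loop: the double-bond atoms are sp², each contributing one p electron; the carbocation has an empty p orbital. The ring is fully conjugated.
Adding the contributions, 4 × 2 = 8 from the double-bond units + 0 from the CH(+) atom = 8.
With 8 = 4·2 π electrons, Hückel's rule classifies the planar ring as antiaromatic.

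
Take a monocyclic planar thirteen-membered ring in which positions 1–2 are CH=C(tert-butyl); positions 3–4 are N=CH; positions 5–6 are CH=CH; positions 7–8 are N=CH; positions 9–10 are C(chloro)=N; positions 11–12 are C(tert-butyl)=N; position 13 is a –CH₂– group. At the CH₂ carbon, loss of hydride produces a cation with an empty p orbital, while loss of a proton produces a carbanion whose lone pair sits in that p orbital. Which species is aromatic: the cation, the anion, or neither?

The anion

Once that carbon is sp², every ring atom has a p orbital and both ions are fully conjugated.
Cation: 6 × 2 + 0 = 12 π electrons → 4(3), antiaromatic.
Anion: 6 × 2 + 2 = 14 π electrons → 4(3)+2, aromatic.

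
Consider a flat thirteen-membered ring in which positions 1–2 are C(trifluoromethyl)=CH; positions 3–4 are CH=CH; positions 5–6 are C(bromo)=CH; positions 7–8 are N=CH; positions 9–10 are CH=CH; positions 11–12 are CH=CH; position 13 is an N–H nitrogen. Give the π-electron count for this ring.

14

Every ring atom contributes a p orbital perpendicular to the ring (the double-bond atoms are sp², each contributing one p electron; each =N– nitrogen is pyridine-type (lone pair in the sp² plane, one electron in the p orbital); the pyrrole-type nitrogen donates its lone pair from the p orbital), so the π system is cyclic and fully conjugated.
Adding the contributions, 6 × 2 = 12 from the double-bond units + 2 from the NH atom = 14.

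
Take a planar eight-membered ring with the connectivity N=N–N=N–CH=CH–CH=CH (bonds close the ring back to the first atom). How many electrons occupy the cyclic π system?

Check conjugation: every atom in a ring double bond is sp² and brings one electron to the p orbital; each =N– nitrogen is pyridine-type (lone pair in the sp² plane, one electron in the p orbital) — every position has a p orbital, so the cyclic π system is continuous.
π-electron count: 4 × 2 = 8 from the 4 double-bond units.

8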